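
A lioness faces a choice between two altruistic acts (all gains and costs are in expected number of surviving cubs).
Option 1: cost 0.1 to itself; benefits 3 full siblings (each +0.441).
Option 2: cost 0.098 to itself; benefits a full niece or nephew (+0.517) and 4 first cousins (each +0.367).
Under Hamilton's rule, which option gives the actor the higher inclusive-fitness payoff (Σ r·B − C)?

Option 1

Option 1: r to a full sibling = 0.5.
Option 1: Σ r·B − C = (3·0.5·0.441) − 0.1 = 0.5615.
Option 2: r to a full niece or nephew = 0.25.
Option 2: r to a first cousin = 0.125.
Option 2: Σ r·B − C = (1·0.25·0.517 + 4·0.125·0.367) − 0.098 = 0.21475.
Option 1 has the higher net inclusive-fitness payoff.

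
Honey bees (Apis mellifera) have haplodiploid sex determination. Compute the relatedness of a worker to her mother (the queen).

0.5

One meiotic link between diploid queen and diploid daughter: r = 1/2.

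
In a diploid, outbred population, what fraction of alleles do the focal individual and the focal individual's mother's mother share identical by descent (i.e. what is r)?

0.25

Each parent–offspring link contributes a factor of 1/2, and independent paths through distinct common ancestors add.
Two parent–offspring links: r = (1/2)^2 = 1/4.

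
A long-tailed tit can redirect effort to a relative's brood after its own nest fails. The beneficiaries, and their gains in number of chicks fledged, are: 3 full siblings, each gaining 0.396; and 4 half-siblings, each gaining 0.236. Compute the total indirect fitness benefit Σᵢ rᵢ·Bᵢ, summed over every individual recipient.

0.83

r to a full sibling = 0.5 (full sibs share both parents — two paths of length 2: r = 2·(1/2)^2 = 1/2).
r to a half-sibling = 0.25 (half-sibs share one parent — one path of length 2: r = (1/2)^2 = 1/4).
Summing one r·B term per recipient: 3·0.5·0.396 + 4·0.25·0.236 = 0.83.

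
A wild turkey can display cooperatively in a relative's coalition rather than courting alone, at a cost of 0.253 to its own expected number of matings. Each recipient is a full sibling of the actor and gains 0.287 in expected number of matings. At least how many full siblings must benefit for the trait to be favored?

r to a full sibling = 1/2 (full sibs share both parents — two paths of length 2: r = 2·(1/2)^2 = 1/2).
Hamilton's rule: n·r·B > C  ⇒  n > C/(r·B) = 0.253/(0.5·0.287) = 1.763.
The smallest integer exceeding 1.763 is 2.

2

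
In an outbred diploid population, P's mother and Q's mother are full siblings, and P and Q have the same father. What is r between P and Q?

Relatedness sums over independent paths through distinct common ancestors.
P and Q are related in two ways: first cousins through their mothers (r = 1/8) and half-sibs through their shared father (r = 1/4).
r = 1/8 + 1/4 = 0.375.

0.375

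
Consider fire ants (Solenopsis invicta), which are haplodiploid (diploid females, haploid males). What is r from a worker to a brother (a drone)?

Her haploid brother carries none of their father's genes and a random half of their mother's genome; that half matches the maternal half of her own genome with probability 1/2: r = 1/2 · 1/2 = 1/4.

0.25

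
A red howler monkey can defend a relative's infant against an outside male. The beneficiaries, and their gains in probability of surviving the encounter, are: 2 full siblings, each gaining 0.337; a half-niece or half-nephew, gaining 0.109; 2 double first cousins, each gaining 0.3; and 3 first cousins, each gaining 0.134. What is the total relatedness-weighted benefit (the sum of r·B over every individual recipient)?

r to a full sibling = 1/2 (full sibs share both parents — two paths of length 2: r = 2·(1/2)^2 = 1/2).
r to a half-niece or half-nephew = 0.125 (half-aunt/uncle↔niece/nephew: one path of length 3: r = (1/2)^3 = 1/8).
r to a double first cousin = 1/4 (double first cousins share both grandparent pairs — four paths of length 4: r = 4·(1/2)^4 = 1/4).
r to a first cousin = 1/8 (first cousins share one grandparent pair — two paths of length 4: r = 2·(1/2)^4 = 1/8).
Summing one r·B term per recipient: 2·0.5·0.337 + 1·0.125·0.109 + 2·0.25·0.3 + 3·0.125·0.134 = 0.550875.

0.550875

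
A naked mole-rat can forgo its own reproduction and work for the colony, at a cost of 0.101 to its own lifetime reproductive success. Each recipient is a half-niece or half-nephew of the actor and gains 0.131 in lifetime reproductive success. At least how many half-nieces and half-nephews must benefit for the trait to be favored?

7

r to a half-niece or half-nephew = 0.125 (half-aunt/uncle↔niece/nephew: one path of length 3: r = (1/2)^3 = 1/8).
Hamilton's rule: n·r·B > C  ⇒  n > C/(r·B) = 0.101/(0.125·0.131) = 6.168.
The smallest integer exceeding 6.168 is 7.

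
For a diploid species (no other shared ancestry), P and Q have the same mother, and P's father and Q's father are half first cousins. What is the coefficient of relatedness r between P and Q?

0.265625

With two independent routes of shared ancestry, r is the sum of the two contributions.
P and Q are related in two ways: half-sibs through their shared mother (r = 1/4) and half second cousins through their fathers (r = 1/64).
r = 1/4 + 1/64 = 17/64 = 0.265625.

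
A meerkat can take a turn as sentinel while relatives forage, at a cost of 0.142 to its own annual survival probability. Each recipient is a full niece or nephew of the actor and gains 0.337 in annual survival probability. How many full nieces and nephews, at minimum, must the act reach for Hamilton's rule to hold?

r to a full niece or nephew = 0.25 (full aunt/uncle↔niece/nephew: two paths of length 3 through the shared grandparent pair: r = 2·(1/2)^3 = 1/4).
Hamilton's rule: n·r·B > C  ⇒  n > C/(r·B) = 0.142/(0.25·0.337) = 1.685.
The smallest integer exceeding 1.685 is 2.

2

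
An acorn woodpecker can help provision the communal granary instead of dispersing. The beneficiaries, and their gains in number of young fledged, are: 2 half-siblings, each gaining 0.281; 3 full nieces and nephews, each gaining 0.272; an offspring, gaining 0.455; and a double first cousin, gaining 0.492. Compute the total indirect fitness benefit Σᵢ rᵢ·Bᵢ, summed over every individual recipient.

r to a half-sibling = 1/4 (half-sibs share one parent — one path of length 2: r = (1/2)^2 = 1/4).
r to a full niece or nephew = 0.25 (full aunt/uncle↔niece/nephew: two paths of length 3 through the shared grandparent pair: r = 2·(1/2)^3 = 1/4).
r to an offspring = 1/2 (one parent–offspring link: r = (1/2)^1 = 1/2).
r to a double first cousin = 0.25 (double first cousins share both grandparent pairs — four paths of length 4: r = 4·(1/2)^4 = 1/4).
Summing one r·B term per recipient: 2·0.25·0.281 + 3·0.25·0.272 + 1·0.5·0.455 + 1·0.25·0.492 = 0.695.

0.695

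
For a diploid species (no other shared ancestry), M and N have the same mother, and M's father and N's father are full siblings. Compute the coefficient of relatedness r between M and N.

Relatedness sums over independent paths through distinct common ancestors.
M and N are related in two ways: half-sibs through their shared mother (r = 1/4) and first cousins through their fathers (r = 1/8).
r = 1/4 + 1/8 = 3/8 = 0.375.

0.375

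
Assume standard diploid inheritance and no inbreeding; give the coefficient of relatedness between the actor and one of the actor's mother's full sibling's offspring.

0.125

Each parent–offspring link contributes a factor of 1/2, and independent paths through distinct common ancestors add.
First cousins share one grandparent pair — two paths of length 4: r = 2·(1/2)^4 = 1/8.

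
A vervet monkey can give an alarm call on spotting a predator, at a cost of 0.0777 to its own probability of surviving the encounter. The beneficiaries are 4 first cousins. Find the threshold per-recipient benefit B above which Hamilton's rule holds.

0.1554

r to a first cousin = 0.125 (first cousins share one grandparent pair — two paths of length 4: r = 2·(1/2)^4 = 1/8).
Hamilton's rule with n recipients of equal r: n·r·B > C, so B > C/(n·r) = 0.0777/(4·0.125) = 0.1554.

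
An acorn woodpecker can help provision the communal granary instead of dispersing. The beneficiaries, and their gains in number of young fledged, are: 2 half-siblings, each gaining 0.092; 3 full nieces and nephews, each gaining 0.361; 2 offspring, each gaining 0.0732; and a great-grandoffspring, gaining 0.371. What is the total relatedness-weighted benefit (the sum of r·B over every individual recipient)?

r to a half-sibling = 1/4 (half-sibs share one parent — one path of length 2: r = (1/2)^2 = 1/4).
r to a full niece or nephew = 0.25 (full aunt/uncle↔niece/nephew: two paths of length 3 through the shared grandparent pair: r = 2·(1/2)^3 = 1/4).
r to an offspring = 1/2 (one parent–offspring link: r = (1/2)^1 = 1/2).
r to a great-grandoffspring = 1/8 (three parent–offspring links: r = (1/2)^3 = 1/8).
Summing one r·B term per recipient: 2·0.25·0.092 + 3·0.25·0.361 + 2·0.5·0.0732 + 1·0.125·0.371 = 0.436325.

0.436325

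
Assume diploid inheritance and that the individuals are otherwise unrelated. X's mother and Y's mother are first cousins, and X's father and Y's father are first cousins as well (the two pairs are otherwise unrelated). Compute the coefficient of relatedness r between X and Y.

Wright's path rule: contributions from independent ancestry routes add.
X and Y are related in two ways: second cousins through their mothers (r = 1/32) and second cousins through their fathers (r = 1/32).
r = 1/32 + 1/32 = 1/16 = 0.0625.

0.0625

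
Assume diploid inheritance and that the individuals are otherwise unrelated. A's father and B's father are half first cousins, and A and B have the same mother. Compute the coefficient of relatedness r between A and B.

Relatedness sums over independent paths through distinct common ancestors.
A and B are related in two ways: half second cousins through their fathers (r = 1/64) and half-sibs through their shared mother (r = 1/4).
r = 1/64 + 1/4 = 0.265625.

0.265625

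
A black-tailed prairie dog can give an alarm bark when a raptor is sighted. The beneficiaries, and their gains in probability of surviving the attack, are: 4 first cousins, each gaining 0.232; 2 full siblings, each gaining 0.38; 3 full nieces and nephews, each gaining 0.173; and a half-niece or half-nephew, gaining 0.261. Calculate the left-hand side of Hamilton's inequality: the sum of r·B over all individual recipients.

r to a first cousin = 1/8 (first cousins share one grandparent pair — two paths of length 4: r = 2·(1/2)^4 = 1/8).
r to a full sibling = 0.5 (full sibs share both parents — two paths of length 2: r = 2·(1/2)^2 = 1/2).
r to a full niece or nephew = 1/4 (full aunt/uncle↔niece/nephew: two paths of length 3 through the shared grandparent pair: r = 2·(1/2)^3 = 1/4).
r to a half-niece or half-nephew = 0.125 (half-aunt/uncle↔niece/nephew: one path of length 3: r = (1/2)^3 = 1/8).
Summing one r·B term per recipient: 4·0.125·0.232 + 2·0.5·0.38 + 3·0.25·0.173 + 1·0.125·0.261 = 0.658375.

0.658375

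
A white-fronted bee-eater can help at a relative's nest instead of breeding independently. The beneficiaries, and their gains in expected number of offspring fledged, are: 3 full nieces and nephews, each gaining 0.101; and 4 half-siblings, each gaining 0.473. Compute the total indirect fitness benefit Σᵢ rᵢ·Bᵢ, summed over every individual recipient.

r to a full niece or nephew = 1/4 (full aunt/uncle↔niece/nephew: two paths of length 3 through the shared grandparent pair: r = 2·(1/2)^3 = 1/4).
r to a half-sibling = 1/4 (half-sibs share one parent — one path of length 2: r = (1/2)^2 = 1/4).
Summing one r·B term per recipient: 3·0.25·0.101 + 4·0.25·0.473 = 0.54875.

0.54875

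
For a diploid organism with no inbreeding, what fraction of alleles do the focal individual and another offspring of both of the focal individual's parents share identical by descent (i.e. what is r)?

Each parent–offspring link contributes a factor of 1/2, and independent paths through distinct common ancestors add.
Full sibs share both parents — two paths of length 2: r = 2·(1/2)^2 = 1/2.

0.5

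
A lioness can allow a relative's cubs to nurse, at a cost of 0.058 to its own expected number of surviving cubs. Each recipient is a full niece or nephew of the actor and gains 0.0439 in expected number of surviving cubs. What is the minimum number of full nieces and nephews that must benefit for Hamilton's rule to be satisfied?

6

r to a full niece or nephew = 1/4 (full aunt/uncle↔niece/nephew: two paths of length 3 through the shared grandparent pair: r = 2·(1/2)^3 = 1/4).
Hamilton's rule: n·r·B > C  ⇒  n > C/(r·B) = 0.058/(0.25·0.0439) = 5.285.
The smallest integer exceeding 5.285 is 6.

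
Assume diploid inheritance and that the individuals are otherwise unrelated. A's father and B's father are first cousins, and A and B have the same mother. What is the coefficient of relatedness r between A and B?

0.28125

Relatedness sums over independent paths through distinct common ancestors.
A and B are related in two ways: second cousins through their fathers (r = 1/32) and half-sibs through their shared mother (r = 1/4).
r = 1/32 + 1/4 = 9/32 = 0.28125.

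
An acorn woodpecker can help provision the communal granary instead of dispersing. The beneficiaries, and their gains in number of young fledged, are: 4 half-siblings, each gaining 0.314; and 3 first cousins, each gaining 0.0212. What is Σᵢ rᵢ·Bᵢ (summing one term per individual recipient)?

r to a half-sibling = 1/4 (half-sibs share one parent — one path of length 2: r = (1/2)^2 = 1/4).
r to a first cousin = 1/8 (first cousins share one grandparent pair — two paths of length 4: r = 2·(1/2)^4 = 1/8).
Summing one r·B term per recipient: 4·0.25·0.314 + 3·0.125·0.0212 = 0.32195.

0.32195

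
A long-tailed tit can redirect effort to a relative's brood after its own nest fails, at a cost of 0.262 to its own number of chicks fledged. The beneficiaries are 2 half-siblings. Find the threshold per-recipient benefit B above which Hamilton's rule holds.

0.524

r to a half-sibling = 0.25 (half-sibs share one parent — one path of length 2: r = (1/2)^2 = 1/4).
Hamilton's rule with n recipients of equal r: n·r·B > C, so B > C/(n·r) = 0.262/(2·0.25) = 0.524.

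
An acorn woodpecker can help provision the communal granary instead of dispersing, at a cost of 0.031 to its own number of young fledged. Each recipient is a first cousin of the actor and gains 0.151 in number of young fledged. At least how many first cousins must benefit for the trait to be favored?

r to a first cousin = 1/8 (first cousins share one grandparent pair — two paths of length 4: r = 2·(1/2)^4 = 1/8).
Hamilton's rule: n·r·B > C  ⇒  n > C/(r·B) = 0.031/(0.125·0.151) = 1.642.
The smallest integer exceeding 1.642 is 2.

2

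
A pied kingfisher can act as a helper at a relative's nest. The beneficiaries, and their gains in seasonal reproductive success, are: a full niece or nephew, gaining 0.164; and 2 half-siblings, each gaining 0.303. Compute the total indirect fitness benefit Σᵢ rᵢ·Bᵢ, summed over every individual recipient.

0.1925

r to a full niece or nephew = 1/4 (full aunt/uncle↔niece/nephew: two paths of length 3 through the shared grandparent pair: r = 2·(1/2)^3 = 1/4).
r to a half-sibling = 0.25 (half-sibs share one parent — one path of length 2: r = (1/2)^2 = 1/4).
Summing one r·B term per recipient: 1·0.25·0.164 + 2·0.25·0.303 = 0.1925.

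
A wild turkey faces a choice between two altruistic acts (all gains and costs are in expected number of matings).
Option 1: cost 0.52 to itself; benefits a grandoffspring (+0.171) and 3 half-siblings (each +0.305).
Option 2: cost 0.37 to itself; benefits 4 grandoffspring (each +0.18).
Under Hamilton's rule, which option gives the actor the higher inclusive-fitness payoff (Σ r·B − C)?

Option 1: r to a grandoffspring = 0.25.
Option 1: r to a half-sibling = 0.25.
Option 1: Σ r·B − C = (1·0.25·0.171 + 3·0.25·0.305) − 0.52 = -0.2485.
Option 2: r to a grandoffspring = 0.25.
Option 2: Σ r·B − C = (4·0.25·0.18) − 0.37 = -0.19.
Option 2 has the higher net inclusive-fitness payoff.

Option 2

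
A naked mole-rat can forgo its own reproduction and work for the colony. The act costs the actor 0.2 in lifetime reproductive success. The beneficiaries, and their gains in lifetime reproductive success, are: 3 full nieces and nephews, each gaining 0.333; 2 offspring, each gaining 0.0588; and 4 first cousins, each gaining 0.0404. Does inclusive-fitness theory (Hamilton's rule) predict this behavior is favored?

Hamilton's rule: the trait is favored when the sum of r·B over every recipient exceeds the actor's cost C.
r to a full niece or nephew = 0.25 (full aunt/uncle↔niece/nephew: two paths of length 3 through the shared grandparent pair: r = 2·(1/2)^3 = 1/4).
r to an offspring = 0.5 (one parent–offspring link: r = (1/2)^1 = 1/2).
r to a first cousin = 0.125 (first cousins share one grandparent pair — two paths of length 4: r = 2·(1/2)^4 = 1/8).
Summing one r·B term per recipient: 3·0.25·0.333 + 2·0.5·0.0588 + 4·0.125·0.0404 = 0.32875.
0.32875 > 0.2: the indirect benefit exceeds the cost.

Yes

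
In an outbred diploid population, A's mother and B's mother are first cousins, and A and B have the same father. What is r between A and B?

0.28125

Relatedness sums over independent paths through distinct common ancestors.
A and B are related in two ways: second cousins through their mothers (r = 1/32) and half-sibs through their shared father (r = 1/4).
r = 1/32 + 1/4 = 9/32 = 0.28125.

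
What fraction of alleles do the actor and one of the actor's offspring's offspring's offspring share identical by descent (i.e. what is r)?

0.125

Each parent–offspring link contributes a factor of 1/2, and independent paths through distinct common ancestors add.
Three parent–offspring links: r = (1/2)^3 = 1/8.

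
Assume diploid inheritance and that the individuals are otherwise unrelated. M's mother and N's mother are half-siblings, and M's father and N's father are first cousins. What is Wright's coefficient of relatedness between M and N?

0.09375

Wright's path rule: contributions from independent ancestry routes add.
M and N are related in two ways: half first cousins through their mothers (r = 1/16) and second cousins through their fathers (r = 1/32).
r = 1/16 + 1/32 = 3/32 = 0.09375.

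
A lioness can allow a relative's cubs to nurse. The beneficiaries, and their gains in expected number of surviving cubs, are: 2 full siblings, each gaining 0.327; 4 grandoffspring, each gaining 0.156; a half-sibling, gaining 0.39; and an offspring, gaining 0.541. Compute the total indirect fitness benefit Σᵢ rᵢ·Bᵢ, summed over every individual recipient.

0.851

r to a full sibling = 0.5 (full sibs share both parents — two paths of length 2: r = 2·(1/2)^2 = 1/2).
r to a grandoffspring = 1/4 (two parent–offspring links: r = (1/2)^2 = 1/4).
r to a half-sibling = 0.25 (half-sibs share one parent — one path of length 2: r = (1/2)^2 = 1/4).
r to an offspring = 0.5 (one parent–offspring link: r = (1/2)^1 = 1/2).
Summing one r·B term per recipient: 2·0.5·0.327 + 4·0.25·0.156 + 1·0.25·0.39 + 1·0.5·0.541 = 0.851.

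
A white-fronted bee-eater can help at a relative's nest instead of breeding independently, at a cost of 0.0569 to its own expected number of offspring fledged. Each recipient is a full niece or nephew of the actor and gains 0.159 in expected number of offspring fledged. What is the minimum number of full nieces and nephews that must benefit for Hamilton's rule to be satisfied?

2

r to a full niece or nephew = 1/4 (full aunt/uncle↔niece/nephew: two paths of length 3 through the shared grandparent pair: r = 2·(1/2)^3 = 1/4).
Hamilton's rule: n·r·B > C  ⇒  n > C/(r·B) = 0.0569/(0.25·0.159) = 1.431.
The smallest integer exceeding 1.431 is 2.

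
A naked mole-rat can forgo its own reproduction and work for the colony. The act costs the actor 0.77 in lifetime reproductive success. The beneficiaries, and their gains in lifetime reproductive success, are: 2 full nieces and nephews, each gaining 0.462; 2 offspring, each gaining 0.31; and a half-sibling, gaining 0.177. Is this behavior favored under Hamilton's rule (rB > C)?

No

Hamilton's rule: the trait is favored when the sum of r·B over every recipient exceeds the actor's cost C.
r to a full niece or nephew = 0.25 (full aunt/uncle↔niece/nephew: two paths of length 3 through the shared grandparent pair: r = 2·(1/2)^3 = 1/4).
r to an offspring = 0.5 (one parent–offspring link: r = (1/2)^1 = 1/2).
r to a half-sibling = 0.25 (half-sibs share one parent — one path of length 2: r = (1/2)^2 = 1/4).
Summing one r·B term per recipient: 2·0.25·0.462 + 2·0.5·0.31 + 1·0.25·0.177 = 0.58525.
0.58525 < 0.77: the indirect benefit is less than the cost.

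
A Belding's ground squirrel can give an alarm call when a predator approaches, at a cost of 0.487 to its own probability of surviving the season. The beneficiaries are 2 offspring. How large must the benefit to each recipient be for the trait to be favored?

0.487

r to an offspring = 1/2 (one parent–offspring link: r = (1/2)^1 = 1/2).
Hamilton's rule with n recipients of equal r: n·r·B > C, so B > C/(n·r) = 0.487/(2·0.5) = 0.487.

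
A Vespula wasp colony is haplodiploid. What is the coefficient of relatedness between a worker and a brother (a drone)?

0.25

Her haploid brother carries none of their father's genes and a random half of their mother's genome; that half matches the maternal half of her own genome with probability 1/2: r = 1/2 · 1/2 = 1/4.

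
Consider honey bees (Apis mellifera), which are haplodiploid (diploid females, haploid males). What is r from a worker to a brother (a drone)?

0.25

Her haploid brother carries none of their father's genes and a random half of their mother's genome; that half matches the maternal half of her own genome with probability 1/2: r = 1/2 · 1/2 = 1/4.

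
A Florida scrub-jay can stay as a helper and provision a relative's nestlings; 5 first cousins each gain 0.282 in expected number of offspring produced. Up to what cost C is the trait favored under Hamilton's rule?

0.17625

r to a first cousin = 0.125 (first cousins share one grandparent pair — two paths of length 4: r = 2·(1/2)^4 = 1/8).
Hamilton's rule: n·r·B > C, so the trait is favored while C < n·r·B = 5·0.125·0.282 = 0.17625.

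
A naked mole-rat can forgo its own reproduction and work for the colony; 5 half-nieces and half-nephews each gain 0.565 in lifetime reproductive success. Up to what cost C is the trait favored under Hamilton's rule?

0.353125

r to a half-niece or half-nephew = 1/8 (half-aunt/uncle↔niece/nephew: one path of length 3: r = (1/2)^3 = 1/8).
Hamilton's rule: n·r·B > C, so the trait is favored while C < n·r·B = 5·0.125·0.565 = 0.353125.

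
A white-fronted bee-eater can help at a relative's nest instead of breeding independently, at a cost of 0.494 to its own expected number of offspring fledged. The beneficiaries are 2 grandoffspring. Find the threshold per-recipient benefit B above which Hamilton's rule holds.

r to a grandoffspring = 1/4 (two parent–offspring links: r = (1/2)^2 = 1/4).
Hamilton's rule with n recipients of equal r: n·r·B > C, so B > C/(n·r) = 0.494/(2·0.25) = 0.988.

0.988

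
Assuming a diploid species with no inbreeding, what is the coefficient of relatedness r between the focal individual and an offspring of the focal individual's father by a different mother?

Each parent–offspring link contributes a factor of 1/2, and independent paths through distinct common ancestors add.
Half-sibs share one parent — one path of length 2: r = (1/2)^2 = 1/4.

0.25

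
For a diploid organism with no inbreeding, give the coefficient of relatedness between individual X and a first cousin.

First cousins share one grandparent pair — two paths of length 4: r = 2·(1/2)^4 = 1/8.

0.125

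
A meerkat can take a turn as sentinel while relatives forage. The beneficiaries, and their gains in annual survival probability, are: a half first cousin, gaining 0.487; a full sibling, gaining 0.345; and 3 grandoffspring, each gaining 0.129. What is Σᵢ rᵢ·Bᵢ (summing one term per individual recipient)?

r to a half first cousin = 1/16 (half first cousins share one grandparent — one path of length 4: r = (1/2)^4 = 1/16).
r to a full sibling = 1/2 (full sibs share both parents — two paths of length 2: r = 2·(1/2)^2 = 1/2).
r to a grandoffspring = 0.25 (two parent–offspring links: r = (1/2)^2 = 1/4).
Summing one r·B term per recipient: 1·0.0625·0.487 + 1·0.5·0.345 + 3·0.25·0.129 = 0.2996875.

0.2996875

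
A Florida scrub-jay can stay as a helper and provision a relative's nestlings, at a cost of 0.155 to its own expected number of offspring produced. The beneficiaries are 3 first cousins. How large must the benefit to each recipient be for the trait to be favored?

0.4133

r to a first cousin = 1/8 (first cousins share one grandparent pair — two paths of length 4: r = 2·(1/2)^4 = 1/8).
Hamilton's rule with n recipients of equal r: n·r·B > C, so B > C/(n·r) = 0.155/(3·0.125) = 0.4133.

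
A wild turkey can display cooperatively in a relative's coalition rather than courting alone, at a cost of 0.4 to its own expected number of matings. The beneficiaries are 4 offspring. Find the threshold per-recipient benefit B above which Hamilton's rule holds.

r to an offspring = 0.5 (one parent–offspring link: r = (1/2)^1 = 1/2).
Hamilton's rule with n recipients of equal r: n·r·B > C, so B > C/(n·r) = 0.4/(4·0.5) = 0.2.

0.2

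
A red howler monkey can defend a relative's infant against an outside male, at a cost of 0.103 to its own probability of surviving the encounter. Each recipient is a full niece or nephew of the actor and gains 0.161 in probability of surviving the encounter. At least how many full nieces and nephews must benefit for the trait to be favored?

r to a full niece or nephew = 1/4 (full aunt/uncle↔niece/nephew: two paths of length 3 through the shared grandparent pair: r = 2·(1/2)^3 = 1/4).
Hamilton's rule: n·r·B > C  ⇒  n > C/(r·B) = 0.103/(0.25·0.161) = 2.559.
The smallest integer exceeding 2.559 is 3.

3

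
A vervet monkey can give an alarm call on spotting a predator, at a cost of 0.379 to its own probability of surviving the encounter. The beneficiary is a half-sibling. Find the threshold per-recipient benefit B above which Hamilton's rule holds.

1.516

r to a half-sibling = 0.25 (half-sibs share one parent — one path of length 2: r = (1/2)^2 = 1/4).
Hamilton's rule with n recipients of equal r: n·r·B > C, so B > C/(n·r) = 0.379/(1·0.25) = 1.516.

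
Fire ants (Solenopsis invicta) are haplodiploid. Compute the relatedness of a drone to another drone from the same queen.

Haploid brothers each carry a random half of the queen's diploid genome, so on average they share half: r = 1/2.

0.5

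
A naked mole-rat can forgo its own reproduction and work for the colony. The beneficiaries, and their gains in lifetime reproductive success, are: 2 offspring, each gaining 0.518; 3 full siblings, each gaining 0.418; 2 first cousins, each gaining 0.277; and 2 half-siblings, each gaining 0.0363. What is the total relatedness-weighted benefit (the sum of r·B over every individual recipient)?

r to an offspring = 0.5 (one parent–offspring link: r = (1/2)^1 = 1/2).
r to a full sibling = 1/2 (full sibs share both parents — two paths of length 2: r = 2·(1/2)^2 = 1/2).
r to a first cousin = 1/8 (first cousins share one grandparent pair — two paths of length 4: r = 2·(1/2)^4 = 1/8).
r to a half-sibling = 0.25 (half-sibs share one parent — one path of length 2: r = (1/2)^2 = 1/4).
Summing one r·B term per recipient: 2·0.5·0.518 + 3·0.5·0.418 + 2·0.125·0.277 + 2·0.25·0.0363 = 1.2324.

1.2324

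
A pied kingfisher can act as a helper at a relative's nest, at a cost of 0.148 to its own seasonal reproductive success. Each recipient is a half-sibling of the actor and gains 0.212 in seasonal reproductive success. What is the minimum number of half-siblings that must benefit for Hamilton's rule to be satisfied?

r to a half-sibling = 1/4 (half-sibs share one parent — one path of length 2: r = (1/2)^2 = 1/4).
Hamilton's rule: n·r·B > C  ⇒  n > C/(r·B) = 0.148/(0.25·0.212) = 2.792.
The smallest integer exceeding 2.792 is 3.

3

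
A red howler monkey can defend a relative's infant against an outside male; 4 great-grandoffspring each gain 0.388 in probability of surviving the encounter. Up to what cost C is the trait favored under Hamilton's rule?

r to a great-grandoffspring = 0.125 (three parent–offspring links: r = (1/2)^3 = 1/8).
Hamilton's rule: n·r·B > C, so the trait is favored while C < n·r·B = 4·0.125·0.388 = 0.194.

0.194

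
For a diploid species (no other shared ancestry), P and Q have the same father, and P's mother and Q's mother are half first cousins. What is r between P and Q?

With two independent routes of shared ancestry, r is the sum of the two contributions.
P and Q are related in two ways: half-sibs through their shared father (r = 1/4) and half second cousins through their mothers (r = 1/64).
r = 1/4 + 1/64 = 17/64 = 0.265625.

0.265625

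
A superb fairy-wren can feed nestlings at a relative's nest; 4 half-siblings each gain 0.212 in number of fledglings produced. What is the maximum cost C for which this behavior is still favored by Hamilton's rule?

r to a half-sibling = 0.25 (half-sibs share one parent — one path of length 2: r = (1/2)^2 = 1/4).
Hamilton's rule: n·r·B > C, so the trait is favored while C < n·r·B = 4·0.25·0.212 = 0.212.

0.212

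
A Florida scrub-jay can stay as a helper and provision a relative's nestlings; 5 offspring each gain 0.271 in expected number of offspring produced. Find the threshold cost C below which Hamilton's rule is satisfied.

0.6775

r to an offspring = 0.5 (one parent–offspring link: r = (1/2)^1 = 1/2).
Hamilton's rule: n·r·B > C, so the trait is favored while C < n·r·B = 5·0.5·0.271 = 0.6775.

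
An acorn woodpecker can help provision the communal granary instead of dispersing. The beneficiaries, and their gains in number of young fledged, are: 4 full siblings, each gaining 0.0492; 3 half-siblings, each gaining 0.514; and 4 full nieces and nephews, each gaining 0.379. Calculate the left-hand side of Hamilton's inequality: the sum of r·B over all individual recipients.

0.8629

r to a full sibling = 1/2 (full sibs share both parents — two paths of length 2: r = 2·(1/2)^2 = 1/2).
r to a half-sibling = 0.25 (half-sibs share one parent — one path of length 2: r = (1/2)^2 = 1/4).
r to a full niece or nephew = 1/4 (full aunt/uncle↔niece/nephew: two paths of length 3 through the shared grandparent pair: r = 2·(1/2)^3 = 1/4).
Summing one r·B term per recipient: 4·0.5·0.0492 + 3·0.25·0.514 + 4·0.25·0.379 = 0.8629.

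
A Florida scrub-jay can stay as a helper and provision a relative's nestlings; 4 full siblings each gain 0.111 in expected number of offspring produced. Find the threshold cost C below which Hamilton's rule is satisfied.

0.222

r to a full sibling = 1/2 (full sibs share both parents — two paths of length 2: r = 2·(1/2)^2 = 1/2).
Hamilton's rule: n·r·B > C, so the trait is favored while C < n·r·B = 4·0.5·0.111 = 0.222.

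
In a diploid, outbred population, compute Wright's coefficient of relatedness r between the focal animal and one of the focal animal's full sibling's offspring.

0.25

Each parent–offspring link contributes a factor of 1/2, and independent paths through distinct common ancestors add.
Full aunt/uncle↔niece/nephew: two paths of length 3 through the shared grandparent pair: r = 2·(1/2)^3 = 1/4.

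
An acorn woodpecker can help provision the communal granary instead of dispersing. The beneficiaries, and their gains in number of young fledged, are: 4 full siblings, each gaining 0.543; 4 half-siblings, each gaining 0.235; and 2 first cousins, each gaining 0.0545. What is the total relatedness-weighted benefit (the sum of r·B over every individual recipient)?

r to a full sibling = 1/2 (full sibs share both parents — two paths of length 2: r = 2·(1/2)^2 = 1/2).
r to a half-sibling = 0.25 (half-sibs share one parent — one path of length 2: r = (1/2)^2 = 1/4).
r to a first cousin = 1/8 (first cousins share one grandparent pair — two paths of length 4: r = 2·(1/2)^4 = 1/8).
Summing one r·B term per recipient: 4·0.5·0.543 + 4·0.25·0.235 + 2·0.125·0.0545 = 1.334625.

1.334625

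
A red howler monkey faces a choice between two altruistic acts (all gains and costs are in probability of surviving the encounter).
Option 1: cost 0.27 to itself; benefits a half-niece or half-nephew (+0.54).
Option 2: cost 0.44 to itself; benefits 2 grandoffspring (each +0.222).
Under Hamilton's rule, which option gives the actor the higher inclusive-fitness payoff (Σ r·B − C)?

Option 1

Option 1: r to a half-niece or half-nephew = 0.125.
Option 1: Σ r·B − C = (1·0.125·0.54) − 0.27 = -0.2025.
Option 2: r to a grandoffspring = 0.25.
Option 2: Σ r·B − C = (2·0.25·0.222) − 0.44 = -0.329.
Option 1 has the higher net inclusive-fitness payoff.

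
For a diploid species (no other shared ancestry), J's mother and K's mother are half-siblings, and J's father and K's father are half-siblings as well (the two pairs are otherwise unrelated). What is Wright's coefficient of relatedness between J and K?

0.125

With two independent routes of shared ancestry, r is the sum of the two contributions.
J and K are related in two ways: half first cousins through their mothers (r = 1/16) and half first cousins through their fathers (r = 1/16).
r = 1/16 + 1/16 = 0.125.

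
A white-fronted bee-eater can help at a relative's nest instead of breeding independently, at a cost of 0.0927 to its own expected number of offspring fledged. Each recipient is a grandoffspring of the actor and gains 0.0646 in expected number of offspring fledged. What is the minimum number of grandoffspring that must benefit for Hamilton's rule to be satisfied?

r to a grandoffspring = 1/4 (two parent–offspring links: r = (1/2)^2 = 1/4).
Hamilton's rule: n·r·B > C  ⇒  n > C/(r·B) = 0.0927/(0.25·0.0646) = 5.74.
The smallest integer exceeding 5.74 is 6.

6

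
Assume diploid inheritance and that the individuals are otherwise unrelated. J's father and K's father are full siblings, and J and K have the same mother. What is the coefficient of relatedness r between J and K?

0.375

Relatedness sums over independent paths through distinct common ancestors.
J and K are related in two ways: first cousins through their fathers (r = 1/8) and half-sibs through their shared mother (r = 1/4).
r = 1/8 + 1/4 = 0.375.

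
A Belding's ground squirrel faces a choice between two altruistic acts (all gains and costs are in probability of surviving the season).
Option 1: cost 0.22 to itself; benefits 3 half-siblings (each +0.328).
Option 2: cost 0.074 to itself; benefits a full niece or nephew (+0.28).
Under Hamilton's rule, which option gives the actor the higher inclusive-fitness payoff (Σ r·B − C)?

Option 1

Option 1: r to a half-sibling = 0.25.
Option 1: Σ r·B − C = (3·0.25·0.328) − 0.22 = 0.026.
Option 2: r to a full niece or nephew = 0.25.
Option 2: Σ r·B − C = (1·0.25·0.28) − 0.074 = -0.004.
Option 1 has the higher net inclusive-fitness payoff.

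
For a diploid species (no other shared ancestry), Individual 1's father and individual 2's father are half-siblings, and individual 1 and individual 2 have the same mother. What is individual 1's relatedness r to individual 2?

0.3125

Wright's path rule: contributions from independent ancestry routes add.
Individual 1 and individual 2 are related in two ways: half first cousins through their fathers (r = 1/16) and half-sibs through their shared mother (r = 1/4).
r = 1/16 + 1/4 = 0.3125.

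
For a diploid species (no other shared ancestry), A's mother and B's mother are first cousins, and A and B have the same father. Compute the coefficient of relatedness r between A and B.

Wright's path rule: contributions from independent ancestry routes add.
A and B are related in two ways: second cousins through their mothers (r = 1/32) and half-sibs through their shared father (r = 1/4).
r = 1/32 + 1/4 = 9/32 = 0.28125.

0.28125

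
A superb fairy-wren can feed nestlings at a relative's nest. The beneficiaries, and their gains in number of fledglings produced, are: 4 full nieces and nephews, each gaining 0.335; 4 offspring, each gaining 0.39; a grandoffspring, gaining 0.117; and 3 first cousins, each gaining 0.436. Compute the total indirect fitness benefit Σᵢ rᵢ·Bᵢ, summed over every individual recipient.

1.30775

r to a full niece or nephew = 1/4 (full aunt/uncle↔niece/nephew: two paths of length 3 through the shared grandparent pair: r = 2·(1/2)^3 = 1/4).
r to an offspring = 1/2 (one parent–offspring link: r = (1/2)^1 = 1/2).
r to a grandoffspring = 0.25 (two parent–offspring links: r = (1/2)^2 = 1/4).
r to a first cousin = 0.125 (first cousins share one grandparent pair — two paths of length 4: r = 2·(1/2)^4 = 1/8).
Summing one r·B term per recipient: 4·0.25·0.335 + 4·0.5·0.39 + 1·0.25·0.117 + 3·0.125·0.436 = 1.30775.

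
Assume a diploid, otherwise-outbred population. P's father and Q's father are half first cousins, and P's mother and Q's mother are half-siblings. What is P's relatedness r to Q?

With two independent routes of shared ancestry, r is the sum of the two contributions.
P and Q are related in two ways: half second cousins through their fathers (r = 1/64) and half first cousins through their mothers (r = 1/16).
r = 1/64 + 1/16 = 5/64 = 0.078125.

0.078125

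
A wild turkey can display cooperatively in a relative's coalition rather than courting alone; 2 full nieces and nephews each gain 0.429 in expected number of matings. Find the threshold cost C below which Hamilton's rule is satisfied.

0.2145

r to a full niece or nephew = 0.25 (full aunt/uncle↔niece/nephew: two paths of length 3 through the shared grandparent pair: r = 2·(1/2)^3 = 1/4).
Hamilton's rule: n·r·B > C, so the trait is favored while C < n·r·B = 2·0.25·0.429 = 0.2145.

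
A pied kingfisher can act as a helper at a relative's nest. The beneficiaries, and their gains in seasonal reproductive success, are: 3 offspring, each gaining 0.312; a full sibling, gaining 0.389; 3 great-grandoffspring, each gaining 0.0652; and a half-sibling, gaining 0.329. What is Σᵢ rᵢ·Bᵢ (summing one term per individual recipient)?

r to an offspring = 1/2 (one parent–offspring link: r = (1/2)^1 = 1/2).
r to a full sibling = 0.5 (full sibs share both parents — two paths of length 2: r = 2·(1/2)^2 = 1/2).
r to a great-grandoffspring = 0.125 (three parent–offspring links: r = (1/2)^3 = 1/8).
r to a half-sibling = 0.25 (half-sibs share one parent — one path of length 2: r = (1/2)^2 = 1/4).
Summing one r·B term per recipient: 3·0.5·0.312 + 1·0.5·0.389 + 3·0.125·0.0652 + 1·0.25·0.329 = 0.7692.

0.7692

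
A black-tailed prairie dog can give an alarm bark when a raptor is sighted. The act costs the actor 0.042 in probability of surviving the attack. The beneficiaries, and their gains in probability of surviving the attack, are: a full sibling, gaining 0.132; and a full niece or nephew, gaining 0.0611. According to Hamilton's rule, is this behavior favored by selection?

Hamilton's rule: the trait is favored when the sum of r·B over every recipient exceeds the actor's cost C.
r to a full sibling = 0.5 (full sibs share both parents — two paths of length 2: r = 2·(1/2)^2 = 1/2).
r to a full niece or nephew = 1/4 (full aunt/uncle↔niece/nephew: two paths of length 3 through the shared grandparent pair: r = 2·(1/2)^3 = 1/4).
Summing one r·B term per recipient: 1·0.5·0.132 + 1·0.25·0.0611 = 0.081275.
0.081275 > 0.042: the indirect benefit exceeds the cost.

Yes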